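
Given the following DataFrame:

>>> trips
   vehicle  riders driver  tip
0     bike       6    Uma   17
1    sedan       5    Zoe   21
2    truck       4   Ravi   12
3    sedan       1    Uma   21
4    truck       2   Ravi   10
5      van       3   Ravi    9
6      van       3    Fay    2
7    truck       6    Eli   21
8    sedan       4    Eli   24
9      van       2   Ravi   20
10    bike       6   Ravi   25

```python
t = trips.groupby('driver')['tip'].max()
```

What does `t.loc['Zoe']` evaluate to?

group by driver, max of tip:
driver
Eli     24
Fay      2
Ravi    25
Uma     21
Zoe     21
Name: tip, dtype: int64
Reading off the value at index 'Zoe', we get 21.

21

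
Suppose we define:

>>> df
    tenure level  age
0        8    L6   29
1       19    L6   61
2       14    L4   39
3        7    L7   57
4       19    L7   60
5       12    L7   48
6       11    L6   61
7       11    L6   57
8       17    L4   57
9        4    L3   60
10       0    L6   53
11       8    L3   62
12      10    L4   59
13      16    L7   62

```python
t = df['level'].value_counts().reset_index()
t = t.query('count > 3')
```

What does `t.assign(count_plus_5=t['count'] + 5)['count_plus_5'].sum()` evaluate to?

value_counts of level:
level
L6    5
L7    4
L4    3
L3    2
Name: count, dtype: int64
reset_index():
  level  count
0    L6      5
1    L7      4
2    L4      3
3    L3      2
filter rows where count > 3:
  level  count
0    L6      5
1    L7      4
add column count_plus_5 = t['count'] + 5:
  level  count  count_plus_5
0    L6      5            10
1    L7      4             9
Reading off the sum of column 'count_plus_5', we get 19.

19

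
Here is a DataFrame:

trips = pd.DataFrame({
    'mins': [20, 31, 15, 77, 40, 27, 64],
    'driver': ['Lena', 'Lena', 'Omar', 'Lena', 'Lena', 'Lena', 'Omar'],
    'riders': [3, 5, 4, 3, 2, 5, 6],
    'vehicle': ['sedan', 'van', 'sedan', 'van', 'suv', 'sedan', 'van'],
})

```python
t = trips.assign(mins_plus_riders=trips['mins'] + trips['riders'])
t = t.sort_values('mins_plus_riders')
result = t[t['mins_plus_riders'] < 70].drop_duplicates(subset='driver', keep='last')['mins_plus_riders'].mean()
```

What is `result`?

add column mins_plus_riders = trips['mins'] + trips['riders']:
   mins driver  riders vehicle  mins_plus_riders
0    20   Lena       3   sedan                23
1    31   Lena       5     van                36
2    15   Omar       4   sedan                19
3    77   Lena       3     van                80
4    40   Lena       2     suv                42
5    27   Lena       5   sedan                32
6    64   Omar       6     van                70
sort by mins_plus_riders:
   mins driver  riders vehicle  mins_plus_riders
2    15   Omar       4   sedan                19
0    20   Lena       3   sedan                23
5    27   Lena       5   sedan                32
1    31   Lena       5     van                36
4    40   Lena       2     suv                42
6    64   Omar       6     van                70
3    77   Lena       3     van                80
filter rows where mins_plus_riders < 70:
   mins driver  riders vehicle  mins_plus_riders
2    15   Omar       4   sedan                19
0    20   Lena       3   sedan                23
5    27   Lena       5   sedan                32
1    31   Lena       5     van                36
4    40   Lena       2     suv                42
drop duplicate driver (keep=last):
   mins driver  riders vehicle  mins_plus_riders
2    15   Omar       4   sedan                19
4    40   Lena       2     suv                42
Finally, mean of column 'mins_plus_riders' = 30.5.

30.5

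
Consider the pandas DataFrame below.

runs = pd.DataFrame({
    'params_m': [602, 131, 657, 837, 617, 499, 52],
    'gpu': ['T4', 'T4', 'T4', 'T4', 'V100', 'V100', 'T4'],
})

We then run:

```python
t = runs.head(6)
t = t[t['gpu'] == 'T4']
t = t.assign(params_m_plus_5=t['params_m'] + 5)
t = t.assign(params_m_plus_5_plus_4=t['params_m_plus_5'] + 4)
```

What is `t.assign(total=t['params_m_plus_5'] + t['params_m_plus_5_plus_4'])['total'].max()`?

1688

take first 6 rows:
   params_m   gpu
0       602    T4
1       131    T4
2       657    T4
3       837    T4
4       617  V100
5       499  V100
filter rows where gpu == 'T4':
   params_m gpu
0       602  T4
1       131  T4
2       657  T4
3       837  T4
add column params_m_plus_5 = t['params_m'] + 5:
   params_m gpu  params_m_plus_5
0       602  T4              607
1       131  T4              136
2       657  T4              662
3       837  T4              842
add column params_m_plus_5_plus_4 = t['params_m_plus_5'] + 4:
   params_m gpu  params_m_plus_5  params_m_plus_5_plus_4
0       602  T4              607                     611
1       131  T4              136                     140
2       657  T4              662                     666
3       837  T4              842                     846
add column total = t['params_m_plus_5'] + t['params_m_plus_5_plus_4']:
   params_m gpu  params_m_plus_5  params_m_plus_5_plus_4  total
0       602  T4              607                     611   1218
1       131  T4              136                     140    276
2       657  T4              662                     666   1328
3       837  T4              842                     846   1688
Finally, max of column 'total' = 1688.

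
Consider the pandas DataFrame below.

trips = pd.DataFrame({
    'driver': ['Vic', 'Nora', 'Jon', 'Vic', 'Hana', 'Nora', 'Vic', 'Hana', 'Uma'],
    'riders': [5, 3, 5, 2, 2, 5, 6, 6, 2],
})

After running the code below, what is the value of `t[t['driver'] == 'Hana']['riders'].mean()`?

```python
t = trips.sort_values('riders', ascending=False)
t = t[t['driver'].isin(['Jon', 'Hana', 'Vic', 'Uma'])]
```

sort by riders descending:
  driver  riders
6    Vic       6
7   Hana       6
0    Vic       5
2    Jon       5
5   Nora       5
1   Nora       3
3    Vic       2
4   Hana       2
8    Uma       2
filter rows where driver in ['Jon', 'Hana', 'Vic', 'Uma']:
  driver  riders
6    Vic       6
7   Hana       6
0    Vic       5
2    Jon       5
3    Vic       2
4   Hana       2
8    Uma       2
filter rows where driver == 'Hana':
  driver  riders
7   Hana       6
4   Hana       2
So mean() = 4.0.

4.0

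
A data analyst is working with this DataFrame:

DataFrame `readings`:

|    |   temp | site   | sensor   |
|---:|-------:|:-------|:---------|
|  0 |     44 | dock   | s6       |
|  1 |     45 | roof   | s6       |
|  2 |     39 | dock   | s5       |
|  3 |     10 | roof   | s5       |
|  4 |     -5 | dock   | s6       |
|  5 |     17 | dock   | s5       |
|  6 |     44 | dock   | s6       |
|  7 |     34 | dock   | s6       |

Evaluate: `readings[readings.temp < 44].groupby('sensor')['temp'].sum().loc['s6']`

29

filter rows where temp < 44:
   temp  site sensor
2    39  dock     s5
3    10  roof     s5
4    -5  dock     s6
5    17  dock     s5
7    34  dock     s6
group by sensor, sum of temp:
sensor
s5    66
s6    29
Name: temp, dtype: int64
Finally, value at index 's6' = 29.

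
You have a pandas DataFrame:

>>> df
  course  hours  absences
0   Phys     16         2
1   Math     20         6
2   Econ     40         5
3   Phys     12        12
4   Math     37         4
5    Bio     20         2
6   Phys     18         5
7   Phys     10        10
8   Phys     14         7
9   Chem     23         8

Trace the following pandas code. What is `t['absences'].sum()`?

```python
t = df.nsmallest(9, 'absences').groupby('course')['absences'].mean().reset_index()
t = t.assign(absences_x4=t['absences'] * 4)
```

take 9 rows with smallest absences:
  course  hours  absences
0   Phys     16         2
5    Bio     20         2
4   Math     37         4
2   Econ     40         5
6   Phys     18         5
1   Math     20         6
8   Phys     14         7
9   Chem     23         8
7   Phys     10        10
group by course, mean of absences:
course
Bio     2.0
Chem    8.0
Econ    5.0
Math    5.0
Phys    6.0
Name: absences, dtype: float64
reset_index():
  course  absences
0    Bio       2.0
1   Chem       8.0
2   Econ       5.0
3   Math       5.0
4   Phys       6.0
add column absences_x4 = t['absences'] * 4:
  course  absences  absences_x4
0    Bio       2.0          8.0
1   Chem       8.0         32.0
2   Econ       5.0         20.0
3   Math       5.0         20.0
4   Phys       6.0         24.0
Reading off the sum of column 'absences', we get 26.0.

26.0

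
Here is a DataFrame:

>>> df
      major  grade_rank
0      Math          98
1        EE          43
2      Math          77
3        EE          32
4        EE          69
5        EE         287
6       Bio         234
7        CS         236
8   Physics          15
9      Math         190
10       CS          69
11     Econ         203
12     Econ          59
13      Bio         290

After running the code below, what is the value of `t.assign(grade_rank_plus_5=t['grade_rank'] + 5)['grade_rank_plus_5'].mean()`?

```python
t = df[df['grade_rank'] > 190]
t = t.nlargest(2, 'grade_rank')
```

filter rows where grade_rank > 190:
   major  grade_rank
5     EE         287
6    Bio         234
7     CS         236
11  Econ         203
13   Bio         290
take 2 rows with largest grade_rank:
   major  grade_rank
13   Bio         290
5     EE         287
add column grade_rank_plus_5 = t['grade_rank'] + 5:
   major  grade_rank  grade_rank_plus_5
13   Bio         290                295
5     EE         287                292
Hence 293.5.

293.5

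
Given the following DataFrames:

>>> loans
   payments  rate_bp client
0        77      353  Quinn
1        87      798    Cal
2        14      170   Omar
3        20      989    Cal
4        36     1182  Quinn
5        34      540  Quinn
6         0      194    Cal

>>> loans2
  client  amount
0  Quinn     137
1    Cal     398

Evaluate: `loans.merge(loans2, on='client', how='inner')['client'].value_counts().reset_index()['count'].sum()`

6

merge on 'client' (how='inner') → 6 rows:
   payments  rate_bp client  amount
0        77      353  Quinn     137
1        87      798    Cal     398
2        20      989    Cal     398
3        36     1182  Quinn     137
4        34      540  Quinn     137
5         0      194    Cal     398
value_counts of client:
client
Quinn    3
Cal      3
Name: count, dtype: int64
reset_index():
  client  count
0  Quinn      3
1    Cal      3
Finally, sum of column 'count' = 6.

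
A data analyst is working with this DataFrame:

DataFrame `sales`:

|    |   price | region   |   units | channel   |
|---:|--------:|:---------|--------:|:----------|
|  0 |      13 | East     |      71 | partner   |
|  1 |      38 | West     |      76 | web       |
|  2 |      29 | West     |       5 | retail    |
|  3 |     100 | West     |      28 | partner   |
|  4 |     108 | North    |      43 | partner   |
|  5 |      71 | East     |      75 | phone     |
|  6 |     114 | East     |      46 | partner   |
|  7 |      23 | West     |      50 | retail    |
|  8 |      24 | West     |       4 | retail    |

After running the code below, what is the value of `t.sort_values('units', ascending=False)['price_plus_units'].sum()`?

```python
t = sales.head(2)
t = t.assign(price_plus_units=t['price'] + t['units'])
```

take first 2 rows:
   price region  units  channel
0     13   East     71  partner
1     38   West     76      web
add column price_plus_units = t['price'] + t['units']:
   price region  units  channel  price_plus_units
0     13   East     71  partner                84
1     38   West     76      web               114
sort by units descending:
   price region  units  channel  price_plus_units
1     38   West     76      web               114
0     13   East     71  partner                84
Then the sum of column 'price_plus_units': 198

198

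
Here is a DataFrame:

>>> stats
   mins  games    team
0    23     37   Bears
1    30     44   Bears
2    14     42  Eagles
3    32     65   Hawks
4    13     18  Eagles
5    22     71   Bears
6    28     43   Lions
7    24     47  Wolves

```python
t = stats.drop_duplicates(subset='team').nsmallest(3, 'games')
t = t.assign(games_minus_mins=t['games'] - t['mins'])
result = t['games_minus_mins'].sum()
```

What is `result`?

57

drop duplicate team (keep=first):
   mins  games    team
0    23     37   Bears
2    14     42  Eagles
3    32     65   Hawks
6    28     43   Lions
7    24     47  Wolves
take 3 rows with smallest games:
   mins  games    team
0    23     37   Bears
2    14     42  Eagles
6    28     43   Lions
add column games_minus_mins = t['games'] - t['mins']:
   mins  games    team  games_minus_mins
0    23     37   Bears                14
2    14     42  Eagles                28
6    28     43   Lions                15
sum of column 'games_minus_mins' → 57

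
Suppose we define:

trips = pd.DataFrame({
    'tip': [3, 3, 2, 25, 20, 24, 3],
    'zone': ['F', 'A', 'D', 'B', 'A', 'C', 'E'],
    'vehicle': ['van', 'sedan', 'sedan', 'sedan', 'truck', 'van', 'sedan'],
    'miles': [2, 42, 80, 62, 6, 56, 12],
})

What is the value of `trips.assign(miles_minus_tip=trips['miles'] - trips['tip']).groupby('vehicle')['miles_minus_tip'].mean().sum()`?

add column miles_minus_tip = trips['miles'] - trips['tip']:
   tip zone vehicle  miles  miles_minus_tip
0    3    F     van      2               -1
1    3    A   sedan     42               39
2    2    D   sedan     80               78
3   25    B   sedan     62               37
4   20    A   truck      6              -14
5   24    C     van     56               32
6    3    E   sedan     12                9
group by vehicle, mean of miles_minus_tip:
vehicle
sedan    40.75
truck   -14.00
van      15.50
Name: miles_minus_tip, dtype: float64
Taking the sum of the resulting series gives 42.25.

42.25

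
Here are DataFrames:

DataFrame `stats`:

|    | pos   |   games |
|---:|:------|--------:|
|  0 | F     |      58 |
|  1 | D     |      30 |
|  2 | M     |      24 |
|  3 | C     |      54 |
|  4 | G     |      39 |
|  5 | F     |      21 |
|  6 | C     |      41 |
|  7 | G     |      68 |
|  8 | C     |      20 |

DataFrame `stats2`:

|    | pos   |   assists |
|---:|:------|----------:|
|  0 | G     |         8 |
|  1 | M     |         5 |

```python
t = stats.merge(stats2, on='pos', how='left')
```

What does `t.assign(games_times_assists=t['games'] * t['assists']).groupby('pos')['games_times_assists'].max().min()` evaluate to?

merge on 'pos' (how='left') → 9 rows:
  pos  games  assists
0   F     58      NaN
1   D     30      NaN
2   M     24      5.0
3   C     54      NaN
4   G     39      8.0
5   F     21      NaN
6   C     41      NaN
7   G     68      8.0
8   C     20      NaN
add column games_times_assists = t['games'] * t['assists']:
  pos  games  assists  games_times_assists
0   F     58      NaN                  NaN
1   D     30      NaN                  NaN
2   M     24      5.0                120.0
3   C     54      NaN                  NaN
4   G     39      8.0                312.0
5   F     21      NaN                  NaN
6   C     41      NaN                  NaN
7   G     68      8.0                544.0
8   C     20      NaN                  NaN
group by pos, max of games_times_assists:
pos
C      NaN
D      NaN
F      NaN
G    544.0
M    120.0
Name: games_times_assists, dtype: float64
Reading off the min of the resulting series, we get 120.0.

120.0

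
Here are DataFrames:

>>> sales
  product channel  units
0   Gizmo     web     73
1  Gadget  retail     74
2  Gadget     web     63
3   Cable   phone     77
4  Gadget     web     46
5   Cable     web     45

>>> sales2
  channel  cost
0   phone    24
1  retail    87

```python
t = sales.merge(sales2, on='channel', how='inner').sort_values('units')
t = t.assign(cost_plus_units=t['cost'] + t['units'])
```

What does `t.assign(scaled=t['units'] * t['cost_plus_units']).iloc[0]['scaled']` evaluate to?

merge on 'channel' (how='inner') → 2 rows:
  product channel  units  cost
0  Gadget  retail     74    87
1   Cable   phone     77    24
sort by units:
  product channel  units  cost
0  Gadget  retail     74    87
1   Cable   phone     77    24
add column cost_plus_units = t['cost'] + t['units']:
  product channel  units  cost  cost_plus_units
0  Gadget  retail     74    87              161
1   Cable   phone     77    24              101
add column scaled = t['units'] * t['cost_plus_units']:
  product channel  units  cost  cost_plus_units  scaled
0  Gadget  retail     74    87              161   11914
1   Cable   phone     77    24              101    7777
Hence 11914.

11914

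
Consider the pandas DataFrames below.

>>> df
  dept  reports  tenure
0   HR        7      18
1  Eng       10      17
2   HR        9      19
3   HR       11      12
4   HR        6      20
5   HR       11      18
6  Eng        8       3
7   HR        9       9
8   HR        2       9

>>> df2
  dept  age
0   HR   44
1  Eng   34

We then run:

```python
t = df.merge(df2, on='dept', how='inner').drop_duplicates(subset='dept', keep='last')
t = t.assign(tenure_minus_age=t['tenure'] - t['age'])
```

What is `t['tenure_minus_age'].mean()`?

-33.0

merge on 'dept' (how='inner') → 9 rows:
  dept  reports  tenure  age
0   HR        7      18   44
1  Eng       10      17   34
2   HR        9      19   44
3   HR       11      12   44
4   HR        6      20   44
5   HR       11      18   44
6  Eng        8       3   34
7   HR        9       9   44
8   HR        2       9   44
drop duplicate dept (keep=last):
  dept  reports  tenure  age
6  Eng        8       3   34
8   HR        2       9   44
add column tenure_minus_age = t['tenure'] - t['age']:
  dept  reports  tenure  age  tenure_minus_age
6  Eng        8       3   34               -31
8   HR        2       9   44               -35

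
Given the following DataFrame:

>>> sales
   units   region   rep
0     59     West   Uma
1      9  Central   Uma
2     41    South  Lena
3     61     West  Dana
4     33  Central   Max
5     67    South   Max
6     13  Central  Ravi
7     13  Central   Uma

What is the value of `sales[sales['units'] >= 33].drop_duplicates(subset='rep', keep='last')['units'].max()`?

filter rows where units >= 33:
   units   region   rep
0     59     West   Uma
2     41    South  Lena
3     61     West  Dana
4     33  Central   Max
5     67    South   Max
drop duplicate rep (keep=last):
   units region   rep
0     59   West   Uma
2     41  South  Lena
3     61   West  Dana
5     67  South   Max

67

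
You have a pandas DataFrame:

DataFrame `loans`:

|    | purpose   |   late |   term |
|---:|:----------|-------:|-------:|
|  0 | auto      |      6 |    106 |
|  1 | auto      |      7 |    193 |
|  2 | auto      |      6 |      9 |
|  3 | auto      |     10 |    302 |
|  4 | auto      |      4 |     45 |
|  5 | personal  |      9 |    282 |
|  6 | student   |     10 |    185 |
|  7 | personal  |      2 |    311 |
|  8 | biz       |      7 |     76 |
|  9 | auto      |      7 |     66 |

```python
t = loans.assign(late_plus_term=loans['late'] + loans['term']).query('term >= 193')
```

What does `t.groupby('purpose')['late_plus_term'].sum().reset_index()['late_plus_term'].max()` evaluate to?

add column late_plus_term = loans['late'] + loans['term']:
    purpose  late  term  late_plus_term
0      auto     6   106             112
1      auto     7   193             200
2      auto     6     9              15
3      auto    10   302             312
4      auto     4    45              49
5  personal     9   282             291
6   student    10   185             195
7  personal     2   311             313
8       biz     7    76              83
9      auto     7    66              73
filter rows where term >= 193:
    purpose  late  term  late_plus_term
1      auto     7   193             200
3      auto    10   302             312
5  personal     9   282             291
7  personal     2   311             313
group by purpose, sum of late_plus_term:
purpose
auto        512
personal    604
Name: late_plus_term, dtype: int64
reset_index():
    purpose  late_plus_term
0      auto             512
1  personal             604
Hence 604.

604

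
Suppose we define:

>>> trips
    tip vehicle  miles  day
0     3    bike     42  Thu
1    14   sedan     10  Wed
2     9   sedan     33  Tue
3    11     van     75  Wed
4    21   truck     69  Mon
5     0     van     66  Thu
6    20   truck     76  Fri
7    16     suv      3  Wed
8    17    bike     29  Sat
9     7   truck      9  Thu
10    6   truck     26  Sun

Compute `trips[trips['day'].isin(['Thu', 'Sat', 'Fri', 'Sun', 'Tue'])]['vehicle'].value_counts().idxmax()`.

truck

filter rows where day in ['Thu', 'Sat', 'Fri', 'Sun', 'Tue']:
    tip vehicle  miles  day
0     3    bike     42  Thu
2     9   sedan     33  Tue
5     0     van     66  Thu
6    20   truck     76  Fri
8    17    bike     29  Sat
9     7   truck      9  Thu
10    6   truck     26  Sun
value_counts of vehicle:
vehicle
truck    3
bike     2
sedan    1
van      1
Name: count, dtype: int64
The label with the largest value is truck.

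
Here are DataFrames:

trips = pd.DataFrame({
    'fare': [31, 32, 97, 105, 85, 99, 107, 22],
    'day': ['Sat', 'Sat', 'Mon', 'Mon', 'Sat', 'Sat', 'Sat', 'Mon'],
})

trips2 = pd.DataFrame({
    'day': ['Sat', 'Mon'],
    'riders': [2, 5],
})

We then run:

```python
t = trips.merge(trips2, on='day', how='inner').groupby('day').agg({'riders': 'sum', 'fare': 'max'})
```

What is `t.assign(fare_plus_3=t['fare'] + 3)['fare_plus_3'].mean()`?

merge on 'day' (how='inner') → 8 rows:
   fare  day  riders
0    31  Sat       2
1    32  Sat       2
2    97  Mon       5
3   105  Mon       5
4    85  Sat       2
5    99  Sat       2
6   107  Sat       2
7    22  Mon       5
group by day: sum(riders), max(fare):
     riders  fare
day              
Mon      15   105
Sat      10   107
add column fare_plus_3 = t['fare'] + 3:
     riders  fare  fare_plus_3
day                           
Mon      15   105          108
Sat      10   107          110
Reading off the mean of column 'fare_plus_3', we get 109.0.

109.0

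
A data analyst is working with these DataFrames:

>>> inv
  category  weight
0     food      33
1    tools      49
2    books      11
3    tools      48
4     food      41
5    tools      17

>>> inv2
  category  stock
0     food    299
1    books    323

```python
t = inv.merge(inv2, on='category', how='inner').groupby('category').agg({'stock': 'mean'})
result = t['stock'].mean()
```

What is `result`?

merge on 'category' (how='inner') → 3 rows:
  category  weight  stock
0     food      33    299
1    books      11    323
2     food      41    299
group by category, mean of stock:
          stock
category       
books     323.0
food      299.0
So mean() = 311.0.

311.0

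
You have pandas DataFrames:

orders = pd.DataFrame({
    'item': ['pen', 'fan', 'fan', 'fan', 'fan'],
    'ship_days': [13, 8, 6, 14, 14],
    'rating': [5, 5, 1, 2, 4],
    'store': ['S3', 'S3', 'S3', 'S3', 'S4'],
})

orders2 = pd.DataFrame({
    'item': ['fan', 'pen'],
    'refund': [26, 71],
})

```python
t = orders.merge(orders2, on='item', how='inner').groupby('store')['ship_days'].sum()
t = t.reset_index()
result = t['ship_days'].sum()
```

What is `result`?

55

merge on 'item' (how='inner') → 5 rows:
  item  ship_days  rating store  refund
0  pen         13       5    S3      71
1  fan          8       5    S3      26
2  fan          6       1    S3      26
3  fan         14       2    S3      26
4  fan         14       4    S4      26
group by store, sum of ship_days:
store
S3    41
S4    14
Name: ship_days, dtype: int64
reset_index():
  store  ship_days
0    S3         41
1    S4         14
Then the sum of column 'ship_days': 55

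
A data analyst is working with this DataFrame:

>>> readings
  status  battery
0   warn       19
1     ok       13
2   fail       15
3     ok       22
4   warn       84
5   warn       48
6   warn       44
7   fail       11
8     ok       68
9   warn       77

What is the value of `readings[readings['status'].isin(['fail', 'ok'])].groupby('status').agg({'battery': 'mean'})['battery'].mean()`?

filter rows where status in ['fail', 'ok']:
  status  battery
1     ok       13
2   fail       15
3     ok       22
7   fail       11
8     ok       68
group by status, mean of battery:
          battery
status           
fail    13.000000
ok      34.333333

23.6666666667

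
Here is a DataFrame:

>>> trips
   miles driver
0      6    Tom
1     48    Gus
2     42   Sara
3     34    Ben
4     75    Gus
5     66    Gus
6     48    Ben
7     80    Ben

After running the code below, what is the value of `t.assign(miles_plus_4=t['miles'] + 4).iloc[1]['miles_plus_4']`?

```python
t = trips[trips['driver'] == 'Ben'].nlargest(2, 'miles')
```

filter rows where driver == 'Ben':
   miles driver
3     34    Ben
6     48    Ben
7     80    Ben
take 2 rows with largest miles:
   miles driver
7     80    Ben
6     48    Ben
add column miles_plus_4 = t['miles'] + 4:
   miles driver  miles_plus_4
7     80    Ben            84
6     48    Ben            52
Then the value at position 1, column 'miles_plus_4': 52

52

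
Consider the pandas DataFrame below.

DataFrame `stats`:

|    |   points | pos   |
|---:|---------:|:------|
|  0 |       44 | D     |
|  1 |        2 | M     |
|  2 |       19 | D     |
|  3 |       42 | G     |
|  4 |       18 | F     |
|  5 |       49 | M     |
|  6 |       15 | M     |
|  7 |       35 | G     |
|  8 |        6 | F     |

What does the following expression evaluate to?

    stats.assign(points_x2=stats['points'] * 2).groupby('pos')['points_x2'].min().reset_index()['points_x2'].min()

4

add column points_x2 = stats['points'] * 2:
   points pos  points_x2
0      44   D         88
1       2   M          4
2      19   D         38
3      42   G         84
4      18   F         36
5      49   M         98
6      15   M         30
7      35   G         70
8       6   F         12
group by pos, min of points_x2:
pos
D    38
F    12
G    70
M     4
Name: points_x2, dtype: int64
reset_index():
  pos  points_x2
0   D         38
1   F         12
2   G         70
3   M          4
min of column 'points_x2' → 4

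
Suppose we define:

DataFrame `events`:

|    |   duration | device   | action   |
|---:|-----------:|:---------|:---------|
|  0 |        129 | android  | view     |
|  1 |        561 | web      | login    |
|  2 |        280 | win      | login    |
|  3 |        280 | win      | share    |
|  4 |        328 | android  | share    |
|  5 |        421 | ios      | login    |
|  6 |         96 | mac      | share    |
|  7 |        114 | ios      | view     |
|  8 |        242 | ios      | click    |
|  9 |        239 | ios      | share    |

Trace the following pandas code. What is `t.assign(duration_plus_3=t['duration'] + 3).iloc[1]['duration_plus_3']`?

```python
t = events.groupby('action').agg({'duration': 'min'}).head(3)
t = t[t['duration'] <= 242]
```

group by action, min of duration:
        duration
action          
click        242
login        280
share         96
view         114
take first 3 rows:
        duration
action          
click        242
login        280
share         96
filter rows where duration <= 242:
        duration
action          
click        242
share         96
add column duration_plus_3 = t['duration'] + 3:
        duration  duration_plus_3
action                           
click        242              245
share         96               99
Reading off the value at position 1, column 'duration_plus_3', we get 99.

99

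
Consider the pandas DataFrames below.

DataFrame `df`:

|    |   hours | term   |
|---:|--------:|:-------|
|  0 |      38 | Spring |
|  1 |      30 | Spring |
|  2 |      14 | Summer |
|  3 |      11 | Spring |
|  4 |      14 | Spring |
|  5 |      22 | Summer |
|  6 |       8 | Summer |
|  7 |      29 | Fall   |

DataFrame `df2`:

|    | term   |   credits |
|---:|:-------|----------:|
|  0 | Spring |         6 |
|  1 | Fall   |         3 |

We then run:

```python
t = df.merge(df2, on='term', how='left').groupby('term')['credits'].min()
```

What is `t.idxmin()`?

Fall

merge on 'term' (how='left') → 8 rows:
   hours    term  credits
0     38  Spring      6.0
1     30  Spring      6.0
2     14  Summer      NaN
3     11  Spring      6.0
4     14  Spring      6.0
5     22  Summer      NaN
6      8  Summer      NaN
7     29    Fall      3.0
group by term, min of credits:
term
Fall      3.0
Spring    6.0
Summer    NaN
Name: credits, dtype: float64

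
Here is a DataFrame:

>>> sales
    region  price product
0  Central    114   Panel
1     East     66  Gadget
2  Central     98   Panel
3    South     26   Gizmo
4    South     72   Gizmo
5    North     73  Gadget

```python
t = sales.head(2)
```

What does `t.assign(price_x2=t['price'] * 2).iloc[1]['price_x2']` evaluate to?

take first 2 rows:
    region  price product
0  Central    114   Panel
1     East     66  Gadget
add column price_x2 = t['price'] * 2:
    region  price product  price_x2
0  Central    114   Panel       228
1     East     66  Gadget       132
Finally, value at position 1, column 'price_x2' = 132.

132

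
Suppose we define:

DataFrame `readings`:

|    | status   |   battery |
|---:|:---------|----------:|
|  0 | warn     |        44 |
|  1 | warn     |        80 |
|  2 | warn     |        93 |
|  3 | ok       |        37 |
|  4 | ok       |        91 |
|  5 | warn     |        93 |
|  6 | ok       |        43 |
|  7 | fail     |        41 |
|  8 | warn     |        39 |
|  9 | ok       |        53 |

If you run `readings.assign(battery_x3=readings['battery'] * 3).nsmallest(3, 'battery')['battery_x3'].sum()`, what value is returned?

351

add column battery_x3 = readings['battery'] * 3:
  status  battery  battery_x3
0   warn       44         132
1   warn       80         240
2   warn       93         279
3     ok       37         111
4     ok       91         273
5   warn       93         279
6     ok       43         129
7   fail       41         123
8   warn       39         117
9     ok       53         159
take 3 rows with smallest battery:
  status  battery  battery_x3
3     ok       37         111
8   warn       39         117
7   fail       41         123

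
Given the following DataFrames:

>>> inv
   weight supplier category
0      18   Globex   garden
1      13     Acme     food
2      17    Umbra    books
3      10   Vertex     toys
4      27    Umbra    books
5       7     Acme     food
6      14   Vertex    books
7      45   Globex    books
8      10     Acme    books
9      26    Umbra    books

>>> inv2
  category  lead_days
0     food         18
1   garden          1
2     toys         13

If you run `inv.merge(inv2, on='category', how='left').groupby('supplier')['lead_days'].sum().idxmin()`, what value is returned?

Umbra

merge on 'category' (how='left') → 10 rows:
   weight supplier category  lead_days
0      18   Globex   garden        1.0
1      13     Acme     food       18.0
2      17    Umbra    books        NaN
3      10   Vertex     toys       13.0
4      27    Umbra    books        NaN
5       7     Acme     food       18.0
6      14   Vertex    books        NaN
7      45   Globex    books        NaN
8      10     Acme    books        NaN
9      26    Umbra    books        NaN
group by supplier, sum of lead_days:
supplier
Acme      36.0
Globex     1.0
Umbra      0.0
Vertex    13.0
Name: lead_days, dtype: float64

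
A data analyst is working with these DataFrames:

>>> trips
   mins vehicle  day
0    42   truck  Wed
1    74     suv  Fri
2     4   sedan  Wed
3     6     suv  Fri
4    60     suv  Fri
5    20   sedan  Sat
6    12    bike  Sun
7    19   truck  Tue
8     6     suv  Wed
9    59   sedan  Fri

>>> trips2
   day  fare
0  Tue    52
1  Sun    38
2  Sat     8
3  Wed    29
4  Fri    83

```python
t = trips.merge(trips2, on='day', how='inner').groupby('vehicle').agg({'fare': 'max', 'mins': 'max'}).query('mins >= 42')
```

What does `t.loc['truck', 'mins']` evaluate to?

42

merge on 'day' (how='inner') → 10 rows:
   mins vehicle  day  fare
0    42   truck  Wed    29
1    74     suv  Fri    83
2     4   sedan  Wed    29
3     6     suv  Fri    83
4    60     suv  Fri    83
5    20   sedan  Sat     8
6    12    bike  Sun    38
7    19   truck  Tue    52
8     6     suv  Wed    29
9    59   sedan  Fri    83
group by vehicle: max(fare), max(mins):
         fare  mins
vehicle            
bike       38    12
sedan      83    59
suv        83    74
truck      52    42
filter rows where mins >= 42:
         fare  mins
vehicle            
sedan      83    59
suv        83    74
truck      52    42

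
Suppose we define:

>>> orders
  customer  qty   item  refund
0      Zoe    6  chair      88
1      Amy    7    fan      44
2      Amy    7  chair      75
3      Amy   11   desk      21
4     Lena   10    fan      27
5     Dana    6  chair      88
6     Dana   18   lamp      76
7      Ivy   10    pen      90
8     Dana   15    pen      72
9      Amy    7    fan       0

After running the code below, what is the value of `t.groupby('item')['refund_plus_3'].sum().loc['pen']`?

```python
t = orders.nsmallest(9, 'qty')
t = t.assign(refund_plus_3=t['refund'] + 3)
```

take 9 rows with smallest qty:
  customer  qty   item  refund
0      Zoe    6  chair      88
5     Dana    6  chair      88
1      Amy    7    fan      44
2      Amy    7  chair      75
9      Amy    7    fan       0
4     Lena   10    fan      27
7      Ivy   10    pen      90
3      Amy   11   desk      21
8     Dana   15    pen      72
add column refund_plus_3 = t['refund'] + 3:
  customer  qty   item  refund  refund_plus_3
0      Zoe    6  chair      88             91
5     Dana    6  chair      88             91
1      Amy    7    fan      44             47
2      Amy    7  chair      75             78
9      Amy    7    fan       0              3
4     Lena   10    fan      27             30
7      Ivy   10    pen      90             93
3      Amy   11   desk      21             24
8     Dana   15    pen      72             75
group by item, sum of refund_plus_3:
item
chair    260
desk      24
fan       80
pen      168
Name: refund_plus_3, dtype: int64

168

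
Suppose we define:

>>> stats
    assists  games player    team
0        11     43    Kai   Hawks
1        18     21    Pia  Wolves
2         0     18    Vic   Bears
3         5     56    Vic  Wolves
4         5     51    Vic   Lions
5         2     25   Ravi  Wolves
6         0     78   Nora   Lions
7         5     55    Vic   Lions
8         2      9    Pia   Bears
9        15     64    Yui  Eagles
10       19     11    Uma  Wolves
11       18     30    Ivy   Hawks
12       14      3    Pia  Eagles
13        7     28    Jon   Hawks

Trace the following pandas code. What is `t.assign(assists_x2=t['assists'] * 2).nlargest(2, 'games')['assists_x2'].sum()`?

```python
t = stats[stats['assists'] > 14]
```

filter rows where assists > 14:
    assists  games player    team
1        18     21    Pia  Wolves
9        15     64    Yui  Eagles
10       19     11    Uma  Wolves
11       18     30    Ivy   Hawks
add column assists_x2 = t['assists'] * 2:
    assists  games player    team  assists_x2
1        18     21    Pia  Wolves          36
9        15     64    Yui  Eagles          30
10       19     11    Uma  Wolves          38
11       18     30    Ivy   Hawks          36
take 2 rows with largest games:
    assists  games player    team  assists_x2
9        15     64    Yui  Eagles          30
11       18     30    Ivy   Hawks          36
So sum() = 66.

66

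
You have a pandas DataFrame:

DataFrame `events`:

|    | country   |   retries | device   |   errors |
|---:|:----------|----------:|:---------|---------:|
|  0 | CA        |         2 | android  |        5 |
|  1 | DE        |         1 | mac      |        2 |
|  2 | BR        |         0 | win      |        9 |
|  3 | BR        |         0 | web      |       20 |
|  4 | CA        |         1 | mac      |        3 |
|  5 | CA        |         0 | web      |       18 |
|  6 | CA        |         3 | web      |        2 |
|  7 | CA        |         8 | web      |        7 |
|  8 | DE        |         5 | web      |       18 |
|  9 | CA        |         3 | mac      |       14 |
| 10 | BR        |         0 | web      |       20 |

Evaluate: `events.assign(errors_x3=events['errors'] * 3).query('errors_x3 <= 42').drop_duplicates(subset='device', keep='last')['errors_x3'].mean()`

26.25

add column errors_x3 = events['errors'] * 3:
   country  retries   device  errors  errors_x3
0       CA        2  android       5         15
1       DE        1      mac       2          6
2       BR        0      win       9         27
3       BR        0      web      20         60
4       CA        1      mac       3          9
5       CA        0      web      18         54
6       CA        3      web       2          6
7       CA        8      web       7         21
8       DE        5      web      18         54
9       CA        3      mac      14         42
10      BR        0      web      20         60
filter rows where errors_x3 <= 42:
  country  retries   device  errors  errors_x3
0      CA        2  android       5         15
1      DE        1      mac       2          6
2      BR        0      win       9         27
4      CA        1      mac       3          9
6      CA        3      web       2          6
7      CA        8      web       7         21
9      CA        3      mac      14         42
drop duplicate device (keep=last):
  country  retries   device  errors  errors_x3
0      CA        2  android       5         15
2      BR        0      win       9         27
7      CA        8      web       7         21
9      CA        3      mac      14         42
Taking the mean of column 'errors_x3' gives 26.25.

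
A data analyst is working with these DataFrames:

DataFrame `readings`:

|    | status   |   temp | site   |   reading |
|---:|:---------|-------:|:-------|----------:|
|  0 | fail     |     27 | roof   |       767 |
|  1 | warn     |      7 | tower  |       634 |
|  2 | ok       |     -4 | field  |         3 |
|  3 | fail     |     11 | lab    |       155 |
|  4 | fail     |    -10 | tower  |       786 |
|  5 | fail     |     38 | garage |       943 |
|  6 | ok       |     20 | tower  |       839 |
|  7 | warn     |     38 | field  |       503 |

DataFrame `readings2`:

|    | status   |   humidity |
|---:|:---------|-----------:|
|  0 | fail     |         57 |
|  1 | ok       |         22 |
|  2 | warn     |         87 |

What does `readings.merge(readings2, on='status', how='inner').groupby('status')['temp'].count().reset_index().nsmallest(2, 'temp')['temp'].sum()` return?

4

merge on 'status' (how='inner') → 8 rows:
  status  temp    site  reading  humidity
0   fail    27    roof      767        57
1   warn     7   tower      634        87
2     ok    -4   field        3        22
3   fail    11     lab      155        57
4   fail   -10   tower      786        57
5   fail    38  garage      943        57
6     ok    20   tower      839        22
7   warn    38   field      503        87
group by status, count of temp:
status
fail    4
ok      2
warn    2
Name: temp, dtype: int64
reset_index():
  status  temp
0   fail     4
1     ok     2
2   warn     2
take 2 rows with smallest temp:
  status  temp
1     ok     2
2   warn     2
Taking the sum of column 'temp' gives 4.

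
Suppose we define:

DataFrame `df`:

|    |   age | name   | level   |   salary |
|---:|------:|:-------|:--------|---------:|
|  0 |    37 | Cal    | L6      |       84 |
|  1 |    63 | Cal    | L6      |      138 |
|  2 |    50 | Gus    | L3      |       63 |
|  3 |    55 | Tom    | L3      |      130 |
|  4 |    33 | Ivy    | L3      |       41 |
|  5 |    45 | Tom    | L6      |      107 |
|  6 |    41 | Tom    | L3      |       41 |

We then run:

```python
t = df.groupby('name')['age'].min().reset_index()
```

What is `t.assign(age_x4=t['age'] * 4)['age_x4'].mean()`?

161.0

group by name, min of age:
name
Cal    37
Gus    50
Ivy    33
Tom    41
Name: age, dtype: int64
reset_index():
  name  age
0  Cal   37
1  Gus   50
2  Ivy   33
3  Tom   41
add column age_x4 = t['age'] * 4:
  name  age  age_x4
0  Cal   37     148
1  Gus   50     200
2  Ivy   33     132
3  Tom   41     164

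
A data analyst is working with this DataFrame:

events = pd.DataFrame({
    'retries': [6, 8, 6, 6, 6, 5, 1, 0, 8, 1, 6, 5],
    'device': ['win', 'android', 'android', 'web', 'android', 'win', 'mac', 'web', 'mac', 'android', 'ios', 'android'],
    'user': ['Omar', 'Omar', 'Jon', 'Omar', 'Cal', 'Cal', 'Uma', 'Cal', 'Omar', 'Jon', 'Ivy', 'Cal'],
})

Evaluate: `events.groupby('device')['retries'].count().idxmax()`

group by device, count of retries:
device
android    5
ios        1
mac        2
web        2
win        2
Name: retries, dtype: int64

android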